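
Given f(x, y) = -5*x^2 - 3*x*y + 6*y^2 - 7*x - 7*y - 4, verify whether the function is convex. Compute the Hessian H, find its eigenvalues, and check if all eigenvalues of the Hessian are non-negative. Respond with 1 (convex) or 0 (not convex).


The Hessian of f(x,y) = -5*x^2 - 3*x*y + 6*y^2 - 7*x - 7*y - 4 is:
H = [[-10, -3], [-3, 12]]
Trace = -10 + 12 = 2
Determinant = -10*12 - (-3)^2 = -129
Discriminant = (2)^2 - 4*-129 = 520.0
Eigenvalues: lambda_1 = -10.4018, lambda_2 = 12.4018
The function is not convex.

0


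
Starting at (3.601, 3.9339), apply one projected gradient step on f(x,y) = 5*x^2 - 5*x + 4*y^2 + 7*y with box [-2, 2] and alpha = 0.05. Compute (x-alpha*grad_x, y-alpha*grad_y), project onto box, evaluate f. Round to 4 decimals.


Step 1: Compute gradient at (3.601, 3.9339).
grad_x = 2*5*3.601 - 5 = 31.01
grad_y = 2*4*3.9339 + 7 = 38.4712
Step 2: Gradient step.
x_raw = 3.601 - 0.05*31.01 = 2.0505
y_raw = 3.9339 - 0.05*38.4712 = 2.0103
Step 3: Project onto [-2, 2].
x_proj = clip(2.0505) = 2.0
y_proj = clip(2.0103) = 2.0
Step 4: Evaluate f.
f(2.0, 2.0) = 40.0


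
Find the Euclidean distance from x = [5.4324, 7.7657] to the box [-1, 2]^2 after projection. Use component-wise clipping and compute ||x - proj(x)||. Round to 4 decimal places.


Project each component onto [-1, 2].
clip(5.4324) = 2.0, clip(7.7657) = 2.0
Projection = [2.0, 2.0]
Squared diffs: [11.7814, 33.2433]
Distance = sqrt(45.0247) = 6.71


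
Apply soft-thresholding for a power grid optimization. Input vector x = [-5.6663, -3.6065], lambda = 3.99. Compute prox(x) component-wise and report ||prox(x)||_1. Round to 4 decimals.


Soft-thresholding with lambda = 3.99:
prox(-5.6663) = sign(-5.6663)*max(|-5.6663| - 3.99, 0) = -1.6763
prox(-3.6065) = sign(-3.6065)*max(|-3.6065| - 3.99, 0) = 0.0
prox(x) = [-1.6763, 0.0]
||prox(x)||_1 = 1.6763 + 0.0 = 1.6763


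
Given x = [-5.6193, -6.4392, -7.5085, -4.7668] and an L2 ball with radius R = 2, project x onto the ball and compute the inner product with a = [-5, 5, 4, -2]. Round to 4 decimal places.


Step 1: Compute ||x|| (intermediates to 6 decimals).
||x|| = sqrt((-5.6193)^2 + (-6.4392)^2 + (-7.5085)^2 + (-4.7668)^2) = 12.334496
Step 2: Project.
Since ||x|| > R, scale = R/||x|| = 2/12.334496 = 0.162147, proj(x) = scale * x
proj(x) = [-0.911153, -1.044097, -1.217481, -0.772922]
Step 3: Dot product.
a^T * proj(x) = -5*(-0.911153) + 5*(-1.044097) + 4*(-1.217481) - 2*(-0.772922) = -3.9888


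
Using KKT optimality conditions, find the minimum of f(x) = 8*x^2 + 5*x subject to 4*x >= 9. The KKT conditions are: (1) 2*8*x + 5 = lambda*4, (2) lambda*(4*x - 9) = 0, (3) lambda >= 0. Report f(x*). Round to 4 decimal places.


Step 1: Try lambda = 0 (constraint inactive).
x_unc = -5/(2*8) = -0.3125
Check: 4*-0.3125 = -1.25 < 9 -- violated!
Step 2: Constraint must be active: 4*x = 9
x* = 9/4 = 2.25
lambda = (2*8*2.25 + 5)/4 = 10.25
Step 3: Compute optimal value.
f(x*) = 8*2.25^2 + 5*2.25 = 51.75


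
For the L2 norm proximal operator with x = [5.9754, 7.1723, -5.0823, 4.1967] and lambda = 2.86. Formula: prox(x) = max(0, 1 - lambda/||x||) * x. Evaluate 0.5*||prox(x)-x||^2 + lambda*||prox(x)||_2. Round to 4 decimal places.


Step 1: Compute ||x||.
||x|| = 11.4276
Step 2: Compute scaling factor.
scale = max(0, 1 - 2.86/11.4276) = 0.7497
Step 3: prox(x) = [4.4799, 5.3773, -3.8103, 3.1464]
||prox(x)|| = 8.5676
Step 4: Proximal objective.
0.5*||prox-x||^2 = 4.0898
lambda*||prox|| = 24.5033
Total = 28.5931


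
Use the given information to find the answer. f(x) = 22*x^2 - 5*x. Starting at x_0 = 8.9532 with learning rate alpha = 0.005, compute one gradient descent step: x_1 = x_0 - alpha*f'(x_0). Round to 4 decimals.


We compute the gradient at x_0 and apply the update.
f'(x) = 44*x - 5
f'(8.9532) = 44*8.9532 - 5 = 388.9408
x_1 = 8.9532 - 0.005*388.9408 = 7.0085


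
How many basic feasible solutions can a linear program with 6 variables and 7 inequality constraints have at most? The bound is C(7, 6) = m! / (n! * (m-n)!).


Each vertex corresponds to some choice of n active constraints out of m, so the number of vertices is at most C(m, n) = m! / (n!(m-n)!).
m = 7, n = 6
Numerator: 7 * 6 * 5 * 4 * 3 * 2
Denominator: 6! = 720
C(7, 6) = 7


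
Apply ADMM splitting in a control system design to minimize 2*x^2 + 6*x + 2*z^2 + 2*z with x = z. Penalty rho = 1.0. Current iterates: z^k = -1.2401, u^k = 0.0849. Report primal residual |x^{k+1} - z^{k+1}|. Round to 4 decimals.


ADMM iteration with rho = 1.0, z^k = -1.2401, u^k = 0.0849
Step 1: x-update.
Minimize 2*x^2 + 6*x + (1.0/2)*(x + 1.2401 + 0.0849)^2
FOC: (2*2 + 1.0)*x = -6 + 1.0*(-1.2401 - 0.0849)
x^{k+1} = -1.465
Step 2: z-update.
Minimize 2*z^2 + 2*z + (1.0/2)*(-1.465 - z + 0.0849)^2
FOC: (2*2 + 1.0)*z = -2 + 1.0*(-1.465 + 0.0849)
z^{k+1} = -0.676
Step 3: u-update.
u^{k+1} = 0.0849 - 1.465 + 0.676 = -0.7041
Step 4: Primal residual = |-1.465 + 0.676| = 0.789


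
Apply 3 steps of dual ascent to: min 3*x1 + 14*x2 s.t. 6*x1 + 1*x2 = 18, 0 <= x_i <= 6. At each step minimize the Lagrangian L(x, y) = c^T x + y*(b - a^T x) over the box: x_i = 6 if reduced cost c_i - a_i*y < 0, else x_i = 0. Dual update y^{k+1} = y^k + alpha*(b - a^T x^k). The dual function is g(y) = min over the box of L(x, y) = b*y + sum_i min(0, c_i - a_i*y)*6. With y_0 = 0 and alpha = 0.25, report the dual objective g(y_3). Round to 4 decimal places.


Dual ascent for LP: min 3*x1 + 14*x2, 6*x1 + 1*x2 = 18, 0 <= x_i <= 6
Step 1: y^k = 0.0, reduced costs: (3.0, 14.0)
  x^k = (0.0, 0.0), subgradient = b - a^T x = 18.0
  y^{k+1} = 0.0 + 0.25*18.0 = 4.5
Step 2: y^k = 4.5, reduced costs: (-24.0, 9.5)
  x^k = (6.0, 0.0), subgradient = b - a^T x = -18.0
  y^{k+1} = 4.5 + 0.25*-18.0 = 0.0
Step 3: y^k = 0.0, reduced costs: (3.0, 14.0)
  x^k = (0.0, 0.0), subgradient = b - a^T x = 18.0
  y^{k+1} = 0.0 + 0.25*18.0 = 4.5
Dual objective at y_3 = 4.5: reduced costs (-24.0, 9.5), box minimizer x = (6.0, 0.0)
g(y_3) = b*y + (c1 - a1*y)*x1 + (c2 - a2*y)*x2 = 18*4.5 + (-24.0)*6.0 + 9.5*0.0 = 81.0 - 144.0 + 0.0 = -63.0


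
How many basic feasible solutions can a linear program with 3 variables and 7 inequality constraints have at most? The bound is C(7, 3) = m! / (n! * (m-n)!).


Each vertex corresponds to some choice of n active constraints out of m, so the number of vertices is at most C(m, n) = m! / (n!(m-n)!).
m = 7, n = 3
Numerator: 7 * 6 * 5
Denominator: 3! = 6
C(7, 3) = 35


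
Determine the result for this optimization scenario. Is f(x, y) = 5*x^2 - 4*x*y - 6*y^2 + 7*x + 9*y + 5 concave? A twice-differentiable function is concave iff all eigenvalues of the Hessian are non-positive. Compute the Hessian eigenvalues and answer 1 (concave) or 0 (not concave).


The Hessian of f(x,y) = 5*x^2 - 4*x*y - 6*y^2 + 7*x + 9*y + 5 is:
H = [[10, -4], [-4, -12]]
Trace = 10 - 12 = -2
Determinant = 10*-12 - (-4)^2 = -136
Discriminant = (-2)^2 - 4*-136 = 548.0
Eigenvalues: lambda_1 = -12.7047, lambda_2 = 10.7047
The function is not concave.

0


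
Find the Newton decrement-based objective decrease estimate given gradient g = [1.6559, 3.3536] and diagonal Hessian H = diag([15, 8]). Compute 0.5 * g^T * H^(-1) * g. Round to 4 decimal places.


Step 1: H is diagonal, so H^(-1) * g = [0.1104, 0.4192].
Step 2: g^T H^(-1) g = sum_i g_i^2 / H_ii
  = (1.6559)^2/15 + (3.3536)^2/8
  = 0.1828 + 1.4058 = 1.5886
Step 3: Objective decrease = 0.5 * g^T H^(-1) g = 0.7943


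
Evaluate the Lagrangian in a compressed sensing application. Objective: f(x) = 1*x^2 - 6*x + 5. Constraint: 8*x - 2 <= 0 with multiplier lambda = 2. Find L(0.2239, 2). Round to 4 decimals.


Step 1: Evaluate f(x).
f(0.2239) = 1*0.2239^2 - 6*0.2239 + 5 = 3.7067
Step 2: Evaluate g(x).
g(0.2239) = 8*0.2239 - 2 = -0.2088
Step 3: Compute Lagrangian.
L = 3.7067 + 2*-0.2088 = 3.2891


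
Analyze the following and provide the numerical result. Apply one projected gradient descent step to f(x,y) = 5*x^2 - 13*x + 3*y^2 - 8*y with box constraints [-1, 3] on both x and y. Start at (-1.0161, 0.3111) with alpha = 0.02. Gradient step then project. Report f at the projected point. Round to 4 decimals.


Step 1: Compute gradient at (-1.0161, 0.3111).
grad_x = 2*5*-1.0161 - 13 = -23.161
grad_y = 2*3*0.3111 - 8 = -6.1334
Step 2: Gradient step.
x_raw = -1.0161 - 0.02*-23.161 = -0.5529
y_raw = 0.3111 - 0.02*-6.1334 = 0.4338
Step 3: Project onto [-1, 3].
x_proj = clip(-0.5529) = -0.5529
y_proj = clip(0.4338) = 0.4338
Step 4: Evaluate f.
f(-0.5529, 0.4338) = 5.8101


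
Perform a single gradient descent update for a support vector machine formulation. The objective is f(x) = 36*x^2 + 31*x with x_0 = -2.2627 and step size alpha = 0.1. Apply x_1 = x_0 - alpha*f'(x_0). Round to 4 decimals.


We compute the gradient at x_0 and apply the update.
f'(x) = 72*x + 31
f'(-2.2627) = 72*-2.2627 + 31 = -131.9144
x_1 = -2.2627 - 0.1*-131.9144 = 10.9287


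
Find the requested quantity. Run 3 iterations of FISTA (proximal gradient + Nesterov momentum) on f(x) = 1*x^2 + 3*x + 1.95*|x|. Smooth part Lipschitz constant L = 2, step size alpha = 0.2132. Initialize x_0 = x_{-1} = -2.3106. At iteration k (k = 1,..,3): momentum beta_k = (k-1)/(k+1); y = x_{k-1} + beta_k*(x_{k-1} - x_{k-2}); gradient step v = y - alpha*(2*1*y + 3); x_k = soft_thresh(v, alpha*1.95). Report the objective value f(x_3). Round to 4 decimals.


FISTA on f(x) = 1*x^2 + 3*x + 1.95*|x|
L = 2, alpha = 0.2132
Iteration 1: beta = 0.0, y = -2.3106 + 0.0*(-2.3106 + 2.3106) = -2.3106
  grad(y) = -1.6212, v = y - alpha*grad = -1.965
  prox(v) = soft_thresh(-1.965, 0.4157) = -1.5492
Iteration 2: beta = 0.3333, y = -1.5492 + 0.3333*(-1.5492 + 2.3106) = -1.2954
  grad(y) = 0.4091, v = y - alpha*grad = -1.3827
  prox(v) = soft_thresh(-1.3827, 0.4157) = -0.9669
Iteration 3: beta = 0.5, y = -0.9669 + 0.5*(-0.9669 + 1.5492) = -0.6758
  grad(y) = 1.6485, v = y - alpha*grad = -1.0272
  prox(v) = soft_thresh(-1.0272, 0.4157) = -0.6115
f(x_3) = 1*(-0.6115)^2 + 3*(-0.6115) + 1.95*|-0.6115| = -0.2681


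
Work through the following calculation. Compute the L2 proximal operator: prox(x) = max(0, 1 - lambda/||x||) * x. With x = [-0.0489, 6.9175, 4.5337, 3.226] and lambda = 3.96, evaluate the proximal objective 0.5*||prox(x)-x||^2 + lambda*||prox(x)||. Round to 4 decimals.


Step 1: Compute ||x||.
||x|| = 8.8778
Step 2: Compute scaling factor.
scale = max(0, 1 - 3.96/8.8778) = 0.5539
Step 3: prox(x) = [-0.0271, 3.8319, 2.5114, 1.787]
||prox(x)|| = 4.9178
Step 4: Proximal objective.
0.5*||prox-x||^2 = 7.8408
lambda*||prox|| = 19.4745
Total = 27.3154


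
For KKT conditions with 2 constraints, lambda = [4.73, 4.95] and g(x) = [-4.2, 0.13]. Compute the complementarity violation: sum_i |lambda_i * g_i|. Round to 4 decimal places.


KKT complementary slackness check:
lambda_1 * g_1 = 4.73 * -4.2 = -19.866
lambda_2 * g_2 = 4.95 * 0.13 = 0.6435
Total violation = 19.866 + 0.6435 = 20.5095


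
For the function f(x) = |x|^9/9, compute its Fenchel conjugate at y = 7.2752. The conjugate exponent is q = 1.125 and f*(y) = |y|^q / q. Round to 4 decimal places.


The conjugate exponent q satisfies 1/p + 1/q = 1.
p = 9, so q = 9/(9 - 1) = 1.125
|y|^q = 7.2752^1.125 = 9.3234
f*(7.2752) = 9.3234 / 1.125 = 8.2875


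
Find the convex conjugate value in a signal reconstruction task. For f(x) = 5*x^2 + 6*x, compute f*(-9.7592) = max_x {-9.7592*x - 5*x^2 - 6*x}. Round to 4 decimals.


f*(y) = sup_x {y*x - a*x^2 - b*x} = sup_x {(y-b)*x - a*x^2}
FOC: (y - b) - 2a*x = 0 => x* = (y - b)/(2a)
x* = (-9.7592 - 6)/(2*5) = -1.5759
f*(-9.7592) = (y-b)^2/(4a) = (-9.7592 - 6)^2/(4*5)
= 248.3524/20 = 12.4176


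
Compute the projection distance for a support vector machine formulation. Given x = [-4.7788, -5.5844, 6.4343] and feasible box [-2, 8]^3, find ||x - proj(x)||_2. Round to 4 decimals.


Project each component onto [-2, 8].
clip(-4.7788) = -2.0, clip(-5.5844) = -2.0, clip(6.4343) = 6.4343
Projection = [-2.0, -2.0, 6.4343]
Squared diffs: [7.7217, 12.8479, 0.0]
Distance = sqrt(20.5696) = 4.5354


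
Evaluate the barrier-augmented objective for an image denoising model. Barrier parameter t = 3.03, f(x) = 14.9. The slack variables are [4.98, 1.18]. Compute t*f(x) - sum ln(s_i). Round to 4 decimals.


Step 1: Compute log-barrier.
ln values: [1.6054, 0.1655]
phi = -(1.6054 + 0.1655) = -1.7709
Step 2: Compute augmented objective.
t*f(x) = 3.03*14.9 = 45.147
Total = 45.147 - 1.7709 = 43.3761


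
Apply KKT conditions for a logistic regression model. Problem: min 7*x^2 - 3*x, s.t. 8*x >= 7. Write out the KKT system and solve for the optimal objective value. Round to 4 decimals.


Step 1: Try lambda = 0 (constraint inactive).
x_unc = 3/(2*7) = 0.2143
Check: 8*0.2143 = 1.7144 < 7 -- violated!
Step 2: Constraint must be active: 8*x = 7
x* = 7/8 = 0.875
lambda = (2*7*0.875 - 3)/8 = 1.1563
Step 3: Compute optimal value.
f(x*) = 7*0.875^2 - 3*0.875 = 2.7344


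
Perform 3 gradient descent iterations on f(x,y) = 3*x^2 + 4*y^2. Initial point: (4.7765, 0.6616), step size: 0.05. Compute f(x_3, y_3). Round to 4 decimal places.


Gradient descent on f(x,y) = 3*x^2 + 4*y^2.
Starting point: (4.7765, 0.6616), alpha = 0.05
Step 1: grad_x = 2*3*4.7765 = 28.659, grad_y = 2*4*0.6616 = 5.2928
  x_1 = 4.7765 - 0.05*28.659 = 3.3436
  y_1 = 0.6616 - 0.05*5.2928 = 0.397
Step 2: grad_x = 2*3*3.3436 = 20.0613, grad_y = 2*4*0.397 = 3.1757
  x_2 = 3.3436 - 0.05*20.0613 = 2.3405
  y_2 = 0.397 - 0.05*3.1757 = 0.2382
Step 3: grad_x = 2*3*2.3405 = 14.0429, grad_y = 2*4*0.2382 = 1.9054
  x_3 = 2.3405 - 0.05*14.0429 = 1.6383
  y_3 = 0.2382 - 0.05*1.9054 = 0.1429
f(1.6383, 0.1429) = 3*1.6383^2 + 4*0.1429^2 = 8.1342


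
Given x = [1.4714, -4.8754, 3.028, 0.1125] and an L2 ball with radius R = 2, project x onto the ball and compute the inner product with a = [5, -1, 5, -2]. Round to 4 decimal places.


Step 1: Compute ||x|| (intermediates to 6 decimals).
||x|| = sqrt(1.4714^2 + (-4.8754)^2 + 3.028^2 + 0.1125^2) = 5.925874
Step 2: Project.
Since ||x|| > R, scale = R/||x|| = 2/5.925874 = 0.337503, proj(x) = scale * x
proj(x) = [0.496602, -1.645462, 1.021959, 0.037969]
Step 3: Dot product.
a^T * proj(x) = 5*0.496602 - 1*(-1.645462) + 5*1.021959 - 2*0.037969 = 9.1623


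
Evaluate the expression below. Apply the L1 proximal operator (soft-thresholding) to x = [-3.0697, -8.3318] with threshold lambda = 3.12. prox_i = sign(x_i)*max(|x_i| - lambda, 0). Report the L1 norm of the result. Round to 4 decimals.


Soft-thresholding with lambda = 3.12:
prox(-3.0697) = sign(-3.0697)*max(|-3.0697| - 3.12, 0) = 0.0
prox(-8.3318) = sign(-8.3318)*max(|-8.3318| - 3.12, 0) = -5.2118
prox(x) = [0.0, -5.2118]
||prox(x)||_1 = 0.0 + 5.2118 = 5.2118


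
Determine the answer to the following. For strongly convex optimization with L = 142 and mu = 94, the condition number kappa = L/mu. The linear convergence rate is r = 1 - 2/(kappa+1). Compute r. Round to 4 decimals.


Step 1: Compute the condition number.
kappa = L/mu = 142/94 = 1.5106
Step 2: Compute the convergence rate.
r = 1 - 2/(kappa + 1) = 1 - 2*mu/(L + mu) = (L - mu)/(L + mu) = 48/236 = 0.2034


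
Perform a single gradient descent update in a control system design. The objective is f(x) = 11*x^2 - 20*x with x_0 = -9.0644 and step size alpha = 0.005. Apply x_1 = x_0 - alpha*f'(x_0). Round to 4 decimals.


We compute the gradient at x_0 and apply the update.
f'(x) = 22*x - 20
f'(-9.0644) = 22*-9.0644 - 20 = -219.4168
x_1 = -9.0644 - 0.005*-219.4168 = -7.9673


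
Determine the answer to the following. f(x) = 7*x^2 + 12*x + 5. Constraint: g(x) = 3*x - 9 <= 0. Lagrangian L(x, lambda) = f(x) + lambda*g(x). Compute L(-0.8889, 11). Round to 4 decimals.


Step 1: Evaluate f(x).
f(-0.8889) = 7*(-0.8889)^2 + 12*(-0.8889) + 5 = -0.1358
Step 2: Evaluate g(x).
g(-0.8889) = 3*-0.8889 - 9 = -11.6667
Step 3: Compute Lagrangian.
L = -0.1358 + 11*-11.6667 = -128.4695


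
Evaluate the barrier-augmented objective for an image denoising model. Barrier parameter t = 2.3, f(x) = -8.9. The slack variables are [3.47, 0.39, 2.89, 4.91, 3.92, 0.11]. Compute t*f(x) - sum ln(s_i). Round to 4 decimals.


Step 1: Compute log-barrier.
ln values: [1.2442, -0.9416, 1.0613, 1.5913, 1.3661, -2.2073]
phi = -(1.2442 - 0.9416 + 1.0613 + 1.5913 + 1.3661 - 2.2073) = -2.1139
Step 2: Compute augmented objective.
t*f(x) = 2.3*-8.9 = -20.47
Total = -20.47 - 2.1139 = -22.5839


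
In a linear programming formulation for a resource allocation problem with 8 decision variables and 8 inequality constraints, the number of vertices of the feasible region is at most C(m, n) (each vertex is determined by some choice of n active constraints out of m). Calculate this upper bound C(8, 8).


Each vertex corresponds to some choice of n active constraints out of m, so the number of vertices is at most C(m, n) = m! / (n!(m-n)!).
m = 8, n = 8
Numerator: 8 * 7 * 6 * 5 * 4 * 3 * 2 * 1
Denominator: 8! = 40320
C(8, 8) = 1


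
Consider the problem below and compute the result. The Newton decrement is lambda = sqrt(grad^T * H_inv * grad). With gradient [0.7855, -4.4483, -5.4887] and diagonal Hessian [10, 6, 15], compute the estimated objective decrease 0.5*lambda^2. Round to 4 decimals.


Step 1: H is diagonal, so H^(-1) * g = [0.0786, -0.7414, -0.3659].
Step 2: g^T H^(-1) g = sum_i g_i^2 / H_ii
  = (0.7855)^2/10 + (-4.4483)^2/6 + (-5.4887)^2/15
  = 0.0617 + 3.2979 + 2.0084 = 5.368
Step 3: Objective decrease = 0.5 * g^T H^(-1) g = 2.684


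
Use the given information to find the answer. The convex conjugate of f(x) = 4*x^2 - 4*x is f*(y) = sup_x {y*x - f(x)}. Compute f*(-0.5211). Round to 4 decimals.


f*(y) = sup_x {y*x - a*x^2 - b*x} = sup_x {(y-b)*x - a*x^2}
FOC: (y - b) - 2a*x = 0 => x* = (y - b)/(2a)
x* = (-0.5211 + 4)/(2*4) = 0.4349
f*(-0.5211) = (y-b)^2/(4a) = (-0.5211 + 4)^2/(4*4)
= 12.1027/16 = 0.7564


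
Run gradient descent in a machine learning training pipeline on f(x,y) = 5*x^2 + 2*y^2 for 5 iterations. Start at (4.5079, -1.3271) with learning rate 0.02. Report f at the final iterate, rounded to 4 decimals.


Gradient descent on f(x,y) = 5*x^2 + 2*y^2.
Starting point: (4.5079, -1.3271), alpha = 0.02
Step 1: grad_x = 2*5*4.5079 = 45.079, grad_y = 2*2*-1.3271 = -5.3084
  x_1 = 4.5079 - 0.02*45.079 = 3.6063
  y_1 = -1.3271 - 0.02*-5.3084 = -1.2209
Step 2: grad_x = 2*5*3.6063 = 36.0632, grad_y = 2*2*-1.2209 = -4.8837
  x_2 = 3.6063 - 0.02*36.0632 = 2.8851
  y_2 = -1.2209 - 0.02*-4.8837 = -1.1233
Step 3: grad_x = 2*5*2.8851 = 28.8506, grad_y = 2*2*-1.1233 = -4.493
  x_3 = 2.8851 - 0.02*28.8506 = 2.308
  y_3 = -1.1233 - 0.02*-4.493 = -1.0334
Step 4: grad_x = 2*5*2.308 = 23.0804, grad_y = 2*2*-1.0334 = -4.1336
  x_4 = 2.308 - 0.02*23.0804 = 1.8464
  y_4 = -1.0334 - 0.02*-4.1336 = -0.9507
Step 5: grad_x = 2*5*1.8464 = 18.4644, grad_y = 2*2*-0.9507 = -3.8029
  x_5 = 1.8464 - 0.02*18.4644 = 1.4771
  y_5 = -0.9507 - 0.02*-3.8029 = -0.8747
f(1.4771, -0.8747) = 5*1.4771^2 + 2*(-0.8747)^2 = 12.4399


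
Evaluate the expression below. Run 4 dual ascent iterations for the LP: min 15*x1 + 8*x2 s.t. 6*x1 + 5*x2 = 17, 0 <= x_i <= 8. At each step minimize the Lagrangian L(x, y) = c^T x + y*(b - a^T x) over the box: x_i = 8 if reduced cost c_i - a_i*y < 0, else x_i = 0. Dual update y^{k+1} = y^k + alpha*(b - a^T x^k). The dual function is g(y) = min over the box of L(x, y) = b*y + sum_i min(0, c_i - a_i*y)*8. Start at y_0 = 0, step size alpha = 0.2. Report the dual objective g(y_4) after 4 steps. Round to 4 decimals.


Dual ascent for LP: min 15*x1 + 8*x2, 6*x1 + 5*x2 = 17, 0 <= x_i <= 8
Step 1: y^k = 0.0, reduced costs: (15.0, 8.0)
  x^k = (0.0, 0.0), subgradient = b - a^T x = 17.0
  y^{k+1} = 0.0 + 0.2*17.0 = 3.4
Step 2: y^k = 3.4, reduced costs: (-5.4, -9.0)
  x^k = (8.0, 8.0), subgradient = b - a^T x = -71.0
  y^{k+1} = 3.4 + 0.2*-71.0 = -10.8
Step 3: y^k = -10.8, reduced costs: (79.8, 62.0)
  x^k = (0.0, 0.0), subgradient = b - a^T x = 17.0
  y^{k+1} = -10.8 + 0.2*17.0 = -7.4
Step 4: y^k = -7.4, reduced costs: (59.4, 45.0)
  x^k = (0.0, 0.0), subgradient = b - a^T x = 17.0
  y^{k+1} = -7.4 + 0.2*17.0 = -4.0
Dual objective at y_4 = -4.0: reduced costs (39.0, 28.0), box minimizer x = (0.0, 0.0)
g(y_4) = b*y + (c1 - a1*y)*x1 + (c2 - a2*y)*x2 = 17*(-4.0) + 39.0*0.0 + 28.0*0.0 = -68.0 + 0.0 + 0.0 = -68.0


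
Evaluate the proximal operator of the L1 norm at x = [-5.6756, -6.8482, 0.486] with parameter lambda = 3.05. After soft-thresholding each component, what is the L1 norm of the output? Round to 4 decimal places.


Soft-thresholding with lambda = 3.05:
prox(-5.6756) = sign(-5.6756)*max(|-5.6756| - 3.05, 0) = -2.6256
prox(-6.8482) = sign(-6.8482)*max(|-6.8482| - 3.05, 0) = -3.7982
prox(0.486) = sign(0.486)*max(|0.486| - 3.05, 0) = 0.0
prox(x) = [-2.6256, -3.7982, 0.0]
||prox(x)||_1 = 2.6256 + 3.7982 + 0.0 = 6.4238


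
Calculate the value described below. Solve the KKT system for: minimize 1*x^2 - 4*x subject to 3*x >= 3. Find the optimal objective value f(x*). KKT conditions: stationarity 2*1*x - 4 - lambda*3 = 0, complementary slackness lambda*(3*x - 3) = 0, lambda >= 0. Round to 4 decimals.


Step 1: Try lambda = 0 (constraint inactive).
Stationarity: 2*1*x - 4 = 0
x* = 4/(2*1) = 2.0
Check constraint: 3*2.0 = 6.0 >= 3 -- satisfied.
Step 2: Compute optimal value.
f(x*) = 1*2.0^2 - 4*2.0 = -4.0


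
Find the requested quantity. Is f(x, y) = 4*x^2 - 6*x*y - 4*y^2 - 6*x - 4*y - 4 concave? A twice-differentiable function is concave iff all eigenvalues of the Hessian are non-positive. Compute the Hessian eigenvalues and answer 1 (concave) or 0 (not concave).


The Hessian of f(x,y) = 4*x^2 - 6*x*y - 4*y^2 - 6*x - 4*y - 4 is:
H = [[8, -6], [-6, -8]]
Trace = 8 - 8 = 0
Determinant = 8*-8 - (-6)^2 = -100
Discriminant = (0)^2 - 4*-100 = 400.0
Eigenvalues: lambda_1 = -10.0, lambda_2 = 10.0
The function is not concave.

0


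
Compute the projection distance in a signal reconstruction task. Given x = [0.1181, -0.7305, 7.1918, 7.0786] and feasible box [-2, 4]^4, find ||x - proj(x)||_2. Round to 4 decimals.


Project each component onto [-2, 4].
clip(0.1181) = 0.1181, clip(-0.7305) = -0.7305, clip(7.1918) = 4.0, clip(7.0786) = 4.0
Projection = [0.1181, -0.7305, 4.0, 4.0]
Squared diffs: [0.0, 0.0, 10.1876, 9.4778]
Distance = sqrt(19.6654) = 4.4346


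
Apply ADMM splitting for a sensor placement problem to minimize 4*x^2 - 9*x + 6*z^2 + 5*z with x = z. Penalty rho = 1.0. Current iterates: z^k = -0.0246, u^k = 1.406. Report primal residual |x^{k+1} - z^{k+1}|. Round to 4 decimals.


ADMM iteration with rho = 1.0, z^k = -0.0246, u^k = 1.406
Step 1: x-update.
Minimize 4*x^2 - 9*x + (1.0/2)*(x + 0.0246 + 1.406)^2
FOC: (2*4 + 1.0)*x = 9 + 1.0*(-0.0246 - 1.406)
x^{k+1} = 0.841
Step 2: z-update.
Minimize 6*z^2 + 5*z + (1.0/2)*(0.841 - z + 1.406)^2
FOC: (2*6 + 1.0)*z = -5 + 1.0*(0.841 + 1.406)
z^{k+1} = -0.2118
Step 3: u-update.
u^{k+1} = 1.406 + 0.841 + 0.2118 = 2.4588
Step 4: Primal residual = |0.841 + 0.2118| = 1.0528


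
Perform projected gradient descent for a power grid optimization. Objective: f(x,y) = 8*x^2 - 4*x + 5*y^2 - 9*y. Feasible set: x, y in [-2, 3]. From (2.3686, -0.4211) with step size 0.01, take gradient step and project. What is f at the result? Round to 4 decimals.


Step 1: Compute gradient at (2.3686, -0.4211).
grad_x = 2*8*2.3686 - 4 = 33.8976
grad_y = 2*5*-0.4211 - 9 = -13.211
Step 2: Gradient step.
x_raw = 2.3686 - 0.01*33.8976 = 2.0296
y_raw = -0.4211 - 0.01*-13.211 = -0.289
Step 3: Project onto [-2, 3].
x_proj = clip(2.0296) = 2.0296
y_proj = clip(-0.289) = -0.289
Step 4: Evaluate f.
f(2.0296, -0.289) = 27.855


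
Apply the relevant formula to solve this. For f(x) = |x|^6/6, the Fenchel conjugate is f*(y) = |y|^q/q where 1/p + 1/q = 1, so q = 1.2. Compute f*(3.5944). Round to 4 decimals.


The conjugate exponent q satisfies 1/p + 1/q = 1.
p = 6, so q = 6/(6 - 1) = 1.2
|y|^q = 3.5944^1.2 = 4.6425
f*(3.5944) = 4.6425 / 1.2 = 3.8687


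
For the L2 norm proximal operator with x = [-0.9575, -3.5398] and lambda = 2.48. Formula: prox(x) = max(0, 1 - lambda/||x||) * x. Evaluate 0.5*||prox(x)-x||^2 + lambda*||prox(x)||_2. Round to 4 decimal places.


Step 1: Compute ||x||.
||x|| = 3.667
Step 2: Compute scaling factor.
scale = max(0, 1 - 2.48/3.667) = 0.3237
Step 3: prox(x) = [-0.3099, -1.1458]
||prox(x)|| = 1.187
Step 4: Proximal objective.
0.5*||prox-x||^2 = 3.0752
lambda*||prox|| = 2.9438
Total = 6.019


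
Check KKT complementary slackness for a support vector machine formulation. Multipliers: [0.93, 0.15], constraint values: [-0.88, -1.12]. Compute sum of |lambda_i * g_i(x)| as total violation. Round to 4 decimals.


KKT complementary slackness check:
lambda_1 * g_1 = 0.93 * -0.88 = -0.8184
lambda_2 * g_2 = 0.15 * -1.12 = -0.168
Total violation = 0.8184 + 0.168 = 0.9864


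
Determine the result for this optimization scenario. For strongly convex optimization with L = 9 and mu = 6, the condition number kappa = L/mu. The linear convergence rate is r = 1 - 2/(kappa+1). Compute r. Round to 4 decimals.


Step 1: Compute the condition number.
kappa = L/mu = 9/6 = 1.5
Step 2: Compute the convergence rate.
r = 1 - 2/(kappa + 1) = 1 - 2*mu/(L + mu) = (L - mu)/(L + mu) = 3/15 = 0.2


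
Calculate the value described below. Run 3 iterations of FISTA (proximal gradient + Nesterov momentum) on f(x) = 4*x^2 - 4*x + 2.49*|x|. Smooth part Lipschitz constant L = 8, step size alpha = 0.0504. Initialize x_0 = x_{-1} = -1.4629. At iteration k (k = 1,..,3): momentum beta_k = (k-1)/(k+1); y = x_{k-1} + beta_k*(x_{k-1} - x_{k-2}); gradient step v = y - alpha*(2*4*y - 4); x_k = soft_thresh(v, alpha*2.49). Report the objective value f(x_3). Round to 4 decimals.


FISTA on f(x) = 4*x^2 - 4*x + 2.49*|x|
L = 8, alpha = 0.0504
Iteration 1: beta = 0.0, y = -1.4629 + 0.0*(-1.4629 + 1.4629) = -1.4629
  grad(y) = -15.7032, v = y - alpha*grad = -0.6715
  prox(v) = soft_thresh(-0.6715, 0.1255) = -0.546
Iteration 2: beta = 0.3333, y = -0.546 + 0.3333*(-0.546 + 1.4629) = -0.2403
  grad(y) = -5.9225, v = y - alpha*grad = 0.0582
  prox(v) = soft_thresh(0.0582, 0.1255) = 0.0
Iteration 3: beta = 0.5, y = 0.0 + 0.5*(0.0 + 0.546) = 0.273
  grad(y) = -1.8161, v = y - alpha*grad = 0.3645
  prox(v) = soft_thresh(0.3645, 0.1255) = 0.239
f(x_3) = 4*0.239^2 - 4*0.239 + 2.49*|0.239| = -0.1324


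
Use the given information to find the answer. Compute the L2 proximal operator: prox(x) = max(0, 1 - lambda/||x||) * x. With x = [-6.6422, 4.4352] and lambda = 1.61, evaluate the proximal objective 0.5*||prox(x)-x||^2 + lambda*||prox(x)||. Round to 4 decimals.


Step 1: Compute ||x||.
||x|| = 7.9869
Step 2: Compute scaling factor.
scale = max(0, 1 - 1.61/7.9869) = 0.7984
Step 3: prox(x) = [-5.3033, 3.5411]
||prox(x)|| = 6.3769
Step 4: Proximal objective.
0.5*||prox-x||^2 = 1.2961
lambda*||prox|| = 10.2668
Total = 11.5628


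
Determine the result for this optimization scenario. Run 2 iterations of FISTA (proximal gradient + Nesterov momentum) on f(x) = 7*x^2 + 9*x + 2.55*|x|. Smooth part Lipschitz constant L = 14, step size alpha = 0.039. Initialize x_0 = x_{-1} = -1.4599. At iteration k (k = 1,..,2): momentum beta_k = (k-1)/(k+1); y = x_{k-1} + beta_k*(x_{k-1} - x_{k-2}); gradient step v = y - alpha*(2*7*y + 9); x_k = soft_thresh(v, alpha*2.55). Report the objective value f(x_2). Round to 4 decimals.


FISTA on f(x) = 7*x^2 + 9*x + 2.55*|x|
L = 14, alpha = 0.039
Iteration 1: beta = 0.0, y = -1.4599 + 0.0*(-1.4599 + 1.4599) = -1.4599
  grad(y) = -11.4386, v = y - alpha*grad = -1.0138
  prox(v) = soft_thresh(-1.0138, 0.0995) = -0.9143
Iteration 2: beta = 0.3333, y = -0.9143 + 0.3333*(-0.9143 + 1.4599) = -0.7325
  grad(y) = -1.2549, v = y - alpha*grad = -0.6836
  prox(v) = soft_thresh(-0.6836, 0.0995) = -0.5841
f(x_2) = 7*(-0.5841)^2 + 9*(-0.5841) + 2.55*|-0.5841| = -1.3792


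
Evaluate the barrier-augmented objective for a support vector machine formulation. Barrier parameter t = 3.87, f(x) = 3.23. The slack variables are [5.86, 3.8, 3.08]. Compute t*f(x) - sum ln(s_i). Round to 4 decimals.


Step 1: Compute log-barrier.
ln values: [1.7681, 1.335, 1.1249]
phi = -(1.7681 + 1.335 + 1.1249) = -4.2281
Step 2: Compute augmented objective.
t*f(x) = 3.87*3.23 = 12.5001
Total = 12.5001 - 4.2281 = 8.272


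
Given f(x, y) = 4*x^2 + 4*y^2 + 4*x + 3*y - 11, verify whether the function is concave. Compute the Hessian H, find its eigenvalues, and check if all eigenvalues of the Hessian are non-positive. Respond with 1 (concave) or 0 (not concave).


The Hessian of f(x,y) = 4*x^2 + 4*y^2 + 4*x + 3*y - 11 is:
H = [[8, 0], [0, 8]]
Trace = 8 + 8 = 16
Determinant = 8*8 - (0)^2 = 64
Discriminant = (16)^2 - 4*64 = 0.0
Eigenvalues: lambda_1 = 8.0, lambda_2 = 8.0
The function is not concave.

0


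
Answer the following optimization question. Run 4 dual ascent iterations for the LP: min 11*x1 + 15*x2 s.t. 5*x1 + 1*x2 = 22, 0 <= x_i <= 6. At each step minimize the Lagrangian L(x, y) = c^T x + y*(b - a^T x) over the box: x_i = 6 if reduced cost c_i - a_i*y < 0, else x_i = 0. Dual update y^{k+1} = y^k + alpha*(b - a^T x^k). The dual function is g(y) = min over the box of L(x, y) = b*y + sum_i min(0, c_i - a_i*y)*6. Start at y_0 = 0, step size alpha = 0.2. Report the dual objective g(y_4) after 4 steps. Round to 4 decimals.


Dual ascent for LP: min 11*x1 + 15*x2, 5*x1 + 1*x2 = 22, 0 <= x_i <= 6
Step 1: y^k = 0.0, reduced costs: (11.0, 15.0)
  x^k = (0.0, 0.0), subgradient = b - a^T x = 22.0
  y^{k+1} = 0.0 + 0.2*22.0 = 4.4
Step 2: y^k = 4.4, reduced costs: (-11.0, 10.6)
  x^k = (6.0, 0.0), subgradient = b - a^T x = -8.0
  y^{k+1} = 4.4 + 0.2*-8.0 = 2.8
Step 3: y^k = 2.8, reduced costs: (-3.0, 12.2)
  x^k = (6.0, 0.0), subgradient = b - a^T x = -8.0
  y^{k+1} = 2.8 + 0.2*-8.0 = 1.2
Step 4: y^k = 1.2, reduced costs: (5.0, 13.8)
  x^k = (0.0, 0.0), subgradient = b - a^T x = 22.0
  y^{k+1} = 1.2 + 0.2*22.0 = 5.6
Dual objective at y_4 = 5.6: reduced costs (-17.0, 9.4), box minimizer x = (6.0, 0.0)
g(y_4) = b*y + (c1 - a1*y)*x1 + (c2 - a2*y)*x2 = 22*5.6 + (-17.0)*6.0 + 9.4*0.0 = 123.2 - 102.0 + 0.0 = 21.2


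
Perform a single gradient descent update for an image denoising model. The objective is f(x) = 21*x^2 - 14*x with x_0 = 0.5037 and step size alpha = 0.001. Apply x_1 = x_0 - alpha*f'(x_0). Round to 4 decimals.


We compute the gradient at x_0 and apply the update.
f'(x) = 42*x - 14
f'(0.5037) = 42*0.5037 - 14 = 7.1554
x_1 = 0.5037 - 0.001*7.1554 = 0.4965


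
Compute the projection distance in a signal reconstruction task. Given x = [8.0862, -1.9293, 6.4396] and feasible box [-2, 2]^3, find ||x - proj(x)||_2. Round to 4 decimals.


Project each component onto [-2, 2].
clip(8.0862) = 2.0, clip(-1.9293) = -1.9293, clip(6.4396) = 2.0
Projection = [2.0, -1.9293, 2.0]
Squared diffs: [37.0418, 0.0, 19.71]
Distance = sqrt(56.7518) = 7.5334


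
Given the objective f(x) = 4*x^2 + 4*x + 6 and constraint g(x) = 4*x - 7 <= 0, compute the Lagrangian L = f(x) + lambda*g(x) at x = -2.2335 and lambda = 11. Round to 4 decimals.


Step 1: Evaluate f(x).
f(-2.2335) = 4*(-2.2335)^2 + 4*(-2.2335) + 6 = 17.0201
Step 2: Evaluate g(x).
g(-2.2335) = 4*-2.2335 - 7 = -15.934
Step 3: Compute Lagrangian.
L = 17.0201 + 11*-15.934 = -158.2539


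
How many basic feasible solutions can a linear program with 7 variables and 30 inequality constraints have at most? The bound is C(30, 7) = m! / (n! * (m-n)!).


Each vertex corresponds to some choice of n active constraints out of m, so the number of vertices is at most C(m, n) = m! / (n!(m-n)!).
m = 30, n = 7
Numerator: 30 * 29 * 28 * 27 * 26 * 25 * 24
Denominator: 7! = 5040
C(30, 7) = 2035800


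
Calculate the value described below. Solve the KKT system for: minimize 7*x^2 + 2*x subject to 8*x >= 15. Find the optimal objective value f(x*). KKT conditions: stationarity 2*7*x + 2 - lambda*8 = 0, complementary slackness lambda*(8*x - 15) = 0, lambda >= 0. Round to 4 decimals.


Step 1: Try lambda = 0 (constraint inactive).
x_unc = -2/(2*7) = -0.1429
Check: 8*-0.1429 = -1.1432 < 15 -- violated!
Step 2: Constraint must be active: 8*x = 15
x* = 15/8 = 1.875
lambda = (2*7*1.875 + 2)/8 = 3.5313
Step 3: Compute optimal value.
f(x*) = 7*1.875^2 + 2*1.875 = 28.3594


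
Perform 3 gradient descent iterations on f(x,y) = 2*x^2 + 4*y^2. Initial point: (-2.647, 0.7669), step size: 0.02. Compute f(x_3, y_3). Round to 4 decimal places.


Gradient descent on f(x,y) = 2*x^2 + 4*y^2.
Starting point: (-2.647, 0.7669), alpha = 0.02
Step 1: grad_x = 2*2*-2.647 = -10.588, grad_y = 2*4*0.7669 = 6.1352
  x_1 = -2.647 - 0.02*-10.588 = -2.4352
  y_1 = 0.7669 - 0.02*6.1352 = 0.6442
Step 2: grad_x = 2*2*-2.4352 = -9.741, grad_y = 2*4*0.6442 = 5.1536
  x_2 = -2.4352 - 0.02*-9.741 = -2.2404
  y_2 = 0.6442 - 0.02*5.1536 = 0.5411
Step 3: grad_x = 2*2*-2.2404 = -8.9617, grad_y = 2*4*0.5411 = 4.329
  x_3 = -2.2404 - 0.02*-8.9617 = -2.0612
  y_3 = 0.5411 - 0.02*4.329 = 0.4545
f(-2.0612, 0.4545) = 2*(-2.0612)^2 + 4*0.4545^2 = 9.3234


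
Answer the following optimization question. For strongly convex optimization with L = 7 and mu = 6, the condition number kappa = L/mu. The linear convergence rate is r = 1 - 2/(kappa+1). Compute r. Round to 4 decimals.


Step 1: Compute the condition number.
kappa = L/mu = 7/6 = 1.1667
Step 2: Compute the convergence rate.
r = 1 - 2/(kappa + 1) = 1 - 2*mu/(L + mu) = (L - mu)/(L + mu) = 1/13 = 0.0769


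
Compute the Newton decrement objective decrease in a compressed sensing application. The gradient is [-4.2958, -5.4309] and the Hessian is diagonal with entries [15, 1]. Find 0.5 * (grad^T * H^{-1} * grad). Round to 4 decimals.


Step 1: H is diagonal, so H^(-1) * g = [-0.2864, -5.4309].
Step 2: g^T H^(-1) g = sum_i g_i^2 / H_ii
  = (-4.2958)^2/15 + (-5.4309)^2/1
  = 1.2303 + 29.4947 = 30.7249
Step 3: Objective decrease = 0.5 * g^T H^(-1) g = 15.3625


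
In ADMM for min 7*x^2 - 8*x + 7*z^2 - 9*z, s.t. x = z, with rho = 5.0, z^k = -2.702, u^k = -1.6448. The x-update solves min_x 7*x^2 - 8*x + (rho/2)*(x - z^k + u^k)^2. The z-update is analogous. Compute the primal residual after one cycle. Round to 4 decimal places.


ADMM iteration with rho = 5.0, z^k = -2.702, u^k = -1.6448
Step 1: x-update.
Minimize 7*x^2 - 8*x + (5.0/2)*(x + 2.702 - 1.6448)^2
FOC: (2*7 + 5.0)*x = 8 + 5.0*(-2.702 + 1.6448)
x^{k+1} = 0.1428
Step 2: z-update.
Minimize 7*z^2 - 9*z + (5.0/2)*(0.1428 - z - 1.6448)^2
FOC: (2*7 + 5.0)*z = 9 + 5.0*(0.1428 - 1.6448)
z^{k+1} = 0.0784
Step 3: u-update.
u^{k+1} = -1.6448 + 0.1428 - 0.0784 = -1.5804
Step 4: Primal residual = |0.1428 - 0.0784| = 0.0644


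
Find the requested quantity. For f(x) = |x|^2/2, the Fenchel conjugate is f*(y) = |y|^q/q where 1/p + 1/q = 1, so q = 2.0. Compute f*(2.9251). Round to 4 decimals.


The conjugate exponent q satisfies 1/p + 1/q = 1.
p = 2, so q = 2/(2 - 1) = 2.0
|y|^q = 2.9251^2.0 = 8.5562
f*(2.9251) = 8.5562 / 2.0 = 4.2781


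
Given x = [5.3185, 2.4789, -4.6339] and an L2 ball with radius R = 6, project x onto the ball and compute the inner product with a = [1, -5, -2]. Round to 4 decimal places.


Step 1: Compute ||x|| (intermediates to 6 decimals).
||x|| = sqrt(5.3185^2 + 2.4789^2 + (-4.6339)^2) = 7.476926
Step 2: Project.
Since ||x|| > R, scale = R/||x|| = 6/7.476926 = 0.802469, proj(x) = scale * x
proj(x) = [4.267931, 1.98924, -3.718561]
Step 3: Dot product.
a^T * proj(x) = 1*4.267931 - 5*1.98924 - 2*(-3.718561) = 1.7589


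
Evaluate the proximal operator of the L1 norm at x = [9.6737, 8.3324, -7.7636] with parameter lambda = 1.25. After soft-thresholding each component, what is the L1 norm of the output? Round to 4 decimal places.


Soft-thresholding with lambda = 1.25:
prox(9.6737) = sign(9.6737)*max(|9.6737| - 1.25, 0) = 8.4237
prox(8.3324) = sign(8.3324)*max(|8.3324| - 1.25, 0) = 7.0824
prox(-7.7636) = sign(-7.7636)*max(|-7.7636| - 1.25, 0) = -6.5136
prox(x) = [8.4237, 7.0824, -6.5136]
||prox(x)||_1 = 8.4237 + 7.0824 + 6.5136 = 22.0197


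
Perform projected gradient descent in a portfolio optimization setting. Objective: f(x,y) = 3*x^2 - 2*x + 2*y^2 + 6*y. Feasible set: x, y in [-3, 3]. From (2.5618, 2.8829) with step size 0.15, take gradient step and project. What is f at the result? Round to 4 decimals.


Step 1: Compute gradient at (2.5618, 2.8829).
grad_x = 2*3*2.5618 - 2 = 13.3708
grad_y = 2*2*2.8829 + 6 = 17.5316
Step 2: Gradient step.
x_raw = 2.5618 - 0.15*13.3708 = 0.5562
y_raw = 2.8829 - 0.15*17.5316 = 0.2532
Step 3: Project onto [-3, 3].
x_proj = clip(0.5562) = 0.5562
y_proj = clip(0.2532) = 0.2532
Step 4: Evaluate f.
f(0.5562, 0.2532) = 1.4628


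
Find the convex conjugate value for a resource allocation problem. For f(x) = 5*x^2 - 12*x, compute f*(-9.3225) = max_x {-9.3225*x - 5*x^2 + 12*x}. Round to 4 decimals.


f*(y) = sup_x {y*x - a*x^2 - b*x} = sup_x {(y-b)*x - a*x^2}
FOC: (y - b) - 2a*x = 0 => x* = (y - b)/(2a)
x* = (-9.3225 + 12)/(2*5) = 0.2678
f*(-9.3225) = (y-b)^2/(4a) = (-9.3225 + 12)^2/(4*5)
= 7.169/20 = 0.3585


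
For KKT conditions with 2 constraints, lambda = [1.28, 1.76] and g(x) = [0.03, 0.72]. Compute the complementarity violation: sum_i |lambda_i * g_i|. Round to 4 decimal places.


KKT complementary slackness check:
lambda_1 * g_1 = 1.28 * 0.03 = 0.0384
lambda_2 * g_2 = 1.76 * 0.72 = 1.2672
Total violation = 0.0384 + 1.2672 = 1.3056


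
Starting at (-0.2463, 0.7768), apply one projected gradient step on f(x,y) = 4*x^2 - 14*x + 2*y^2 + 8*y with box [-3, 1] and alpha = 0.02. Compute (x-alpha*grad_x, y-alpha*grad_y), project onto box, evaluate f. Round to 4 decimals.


Step 1: Compute gradient at (-0.2463, 0.7768).
grad_x = 2*4*-0.2463 - 14 = -15.9704
grad_y = 2*2*0.7768 + 8 = 11.1072
Step 2: Gradient step.
x_raw = -0.2463 - 0.02*-15.9704 = 0.0731
y_raw = 0.7768 - 0.02*11.1072 = 0.5547
Step 3: Project onto [-3, 1].
x_proj = clip(0.0731) = 0.0731
y_proj = clip(0.5547) = 0.5547
Step 4: Evaluate f.
f(0.0731, 0.5547) = 4.0504


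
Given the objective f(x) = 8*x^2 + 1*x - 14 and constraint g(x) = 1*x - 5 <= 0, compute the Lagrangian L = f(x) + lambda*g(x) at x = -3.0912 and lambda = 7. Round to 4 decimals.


Step 1: Evaluate f(x).
f(-3.0912) = 8*(-3.0912)^2 + 1*(-3.0912) - 14 = 59.3529
Step 2: Evaluate g(x).
g(-3.0912) = 1*-3.0912 - 5 = -8.0912
Step 3: Compute Lagrangian.
L = 59.3529 + 7*-8.0912 = 2.7145


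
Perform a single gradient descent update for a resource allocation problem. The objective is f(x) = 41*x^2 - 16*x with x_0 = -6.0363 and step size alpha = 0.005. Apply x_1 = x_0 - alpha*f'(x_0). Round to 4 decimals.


We compute the gradient at x_0 and apply the update.
f'(x) = 82*x - 16
f'(-6.0363) = 82*-6.0363 - 16 = -510.9766
x_1 = -6.0363 - 0.005*-510.9766 = -3.4814


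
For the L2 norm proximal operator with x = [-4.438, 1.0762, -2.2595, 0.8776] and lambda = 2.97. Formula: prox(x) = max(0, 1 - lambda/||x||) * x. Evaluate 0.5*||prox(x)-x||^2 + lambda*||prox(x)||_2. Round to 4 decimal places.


Step 1: Compute ||x||.
||x|| = 5.1701
Step 2: Compute scaling factor.
scale = max(0, 1 - 2.97/5.1701) = 0.4255
Step 3: prox(x) = [-1.8885, 0.458, -0.9615, 0.3735]
||prox(x)|| = 2.2001
Step 4: Proximal objective.
0.5*||prox-x||^2 = 4.4105
lambda*||prox|| = 6.5343
Total = 10.9446


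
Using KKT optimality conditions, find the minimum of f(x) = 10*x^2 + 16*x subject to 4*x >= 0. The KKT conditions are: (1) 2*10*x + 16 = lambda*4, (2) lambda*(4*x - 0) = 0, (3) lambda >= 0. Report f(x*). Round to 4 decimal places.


Step 1: Try lambda = 0 (constraint inactive).
x_unc = -16/(2*10) = -0.8
Check: 4*-0.8 = -3.2 < 0 -- violated!
Step 2: Constraint must be active: 4*x = 0
x* = 0/4 = 0.0
lambda = (2*10*0.0 + 16)/4 = 4.0
Step 3: Compute optimal value.
f(x*) = 10*0.0^2 + 16*0.0 = 0.0


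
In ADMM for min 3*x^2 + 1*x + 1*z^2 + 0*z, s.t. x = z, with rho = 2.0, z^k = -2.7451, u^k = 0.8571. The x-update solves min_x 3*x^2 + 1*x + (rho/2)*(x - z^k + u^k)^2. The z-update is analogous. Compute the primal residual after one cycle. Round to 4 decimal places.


ADMM iteration with rho = 2.0, z^k = -2.7451, u^k = 0.8571
Step 1: x-update.
Minimize 3*x^2 + 1*x + (2.0/2)*(x + 2.7451 + 0.8571)^2
FOC: (2*3 + 2.0)*x = -1 + 2.0*(-2.7451 - 0.8571)
x^{k+1} = -1.0256
Step 2: z-update.
Minimize 1*z^2 + 0*z + (2.0/2)*(-1.0256 - z + 0.8571)^2
FOC: (2*1 + 2.0)*z = 0 + 2.0*(-1.0256 + 0.8571)
z^{k+1} = -0.0842
Step 3: u-update.
u^{k+1} = 0.8571 - 1.0256 + 0.0842 = -0.0842
Step 4: Primal residual = |-1.0256 + 0.0842| = 0.9413
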